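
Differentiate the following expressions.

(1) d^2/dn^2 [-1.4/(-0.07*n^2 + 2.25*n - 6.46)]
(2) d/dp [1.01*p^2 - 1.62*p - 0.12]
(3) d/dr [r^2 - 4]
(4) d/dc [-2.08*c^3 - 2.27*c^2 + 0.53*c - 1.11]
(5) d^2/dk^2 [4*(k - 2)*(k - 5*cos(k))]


(1) = (-0.01372*n^2 + 0.441*n + 1.4*(0.14*n - 2.25)*(0.28*n - 4.5) - 1.26616)/(0.07*n^2 - 2.25*n + 6.46)^3
(2) = 2.02*p - 1.62
(3) = 2*r
(4) = -6.24*c^2 - 4.54*c + 0.53
(5) = 4*(5*k - 10)*cos(k) + 40*sin(k) + 8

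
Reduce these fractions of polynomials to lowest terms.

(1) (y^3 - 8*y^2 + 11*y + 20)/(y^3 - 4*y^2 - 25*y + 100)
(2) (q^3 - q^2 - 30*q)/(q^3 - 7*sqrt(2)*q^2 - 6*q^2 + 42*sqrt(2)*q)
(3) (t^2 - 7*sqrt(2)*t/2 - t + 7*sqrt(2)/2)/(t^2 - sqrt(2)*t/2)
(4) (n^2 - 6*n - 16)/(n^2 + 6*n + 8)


(1) = (y + 1)/(y + 5)
(2) = (q + 5)/(q - 7*sqrt(2))
(3) = (4*t^2 + t*(-14*sqrt(2) - 4) + 14*sqrt(2))/(4*t^2 - 2*sqrt(2)*t)
(4) = (n - 8)/(n + 4)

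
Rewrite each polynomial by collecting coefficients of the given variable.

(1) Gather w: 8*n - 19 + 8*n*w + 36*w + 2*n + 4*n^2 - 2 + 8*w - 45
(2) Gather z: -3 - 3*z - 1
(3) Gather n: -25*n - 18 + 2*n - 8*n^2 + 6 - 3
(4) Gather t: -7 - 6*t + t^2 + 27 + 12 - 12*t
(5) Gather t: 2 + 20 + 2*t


(1) = 4*n^2 + 10*n + w*(8*n + 44) - 66
(2) = -3*z - 4
(3) = -8*n^2 - 23*n - 15
(4) = t^2 - 18*t + 32
(5) = 2*t + 22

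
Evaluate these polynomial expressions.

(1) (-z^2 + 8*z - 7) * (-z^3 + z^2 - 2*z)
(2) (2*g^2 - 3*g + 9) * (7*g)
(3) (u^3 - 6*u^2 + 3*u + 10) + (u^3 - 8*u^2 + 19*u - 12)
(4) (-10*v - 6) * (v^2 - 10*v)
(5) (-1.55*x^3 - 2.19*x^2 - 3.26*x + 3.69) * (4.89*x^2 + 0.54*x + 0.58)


(1) = z^5 - 9*z^4 + 17*z^3 - 23*z^2 + 14*z
(2) = 14*g^3 - 21*g^2 + 63*g
(3) = 2*u^3 - 14*u^2 + 22*u - 2
(4) = -10*v^3 + 94*v^2 + 60*v
(5) = -7.5795*x^5 - 11.5461*x^4 - 18.023*x^3 + 15.0135*x^2 + 0.1018*x + 2.1402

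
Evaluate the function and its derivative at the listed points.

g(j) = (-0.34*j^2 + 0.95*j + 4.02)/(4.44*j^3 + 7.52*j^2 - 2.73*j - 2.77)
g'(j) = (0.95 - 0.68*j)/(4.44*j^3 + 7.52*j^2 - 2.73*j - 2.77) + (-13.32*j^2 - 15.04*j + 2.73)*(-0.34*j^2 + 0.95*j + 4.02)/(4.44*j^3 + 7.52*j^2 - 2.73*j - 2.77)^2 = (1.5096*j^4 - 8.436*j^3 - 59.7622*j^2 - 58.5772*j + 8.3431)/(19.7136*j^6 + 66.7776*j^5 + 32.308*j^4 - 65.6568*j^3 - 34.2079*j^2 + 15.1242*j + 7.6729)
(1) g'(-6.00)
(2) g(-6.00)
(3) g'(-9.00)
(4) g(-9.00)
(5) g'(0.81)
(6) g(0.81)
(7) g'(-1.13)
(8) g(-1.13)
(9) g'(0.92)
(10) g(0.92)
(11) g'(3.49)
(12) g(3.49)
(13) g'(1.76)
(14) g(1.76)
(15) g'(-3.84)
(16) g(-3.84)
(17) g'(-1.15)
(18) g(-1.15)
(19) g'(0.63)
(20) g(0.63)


(1) = 0.00
(2) = 0.02
(3) = 0.00
(4) = 0.01
(5) = -15.37
(6) = 1.97
(7) = 1.04
(8) = 0.72
(9) = -4.93
(10) = 1.01
(11) = -0.01
(12) = 0.01
(13) = -0.20
(14) = 0.12
(15) = 0.01
(16) = 0.03
(17) = 0.96
(18) = 0.70
(19) = -347.07
(20) = -11.35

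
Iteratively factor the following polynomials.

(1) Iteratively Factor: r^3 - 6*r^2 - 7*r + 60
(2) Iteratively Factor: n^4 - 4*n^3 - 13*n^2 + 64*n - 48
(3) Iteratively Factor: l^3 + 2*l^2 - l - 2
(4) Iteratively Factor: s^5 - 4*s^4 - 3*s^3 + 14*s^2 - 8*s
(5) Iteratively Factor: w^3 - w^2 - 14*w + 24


(1) = (r - 4)*(r^2 - 2*r - 15) = (r - 5)*(r - 4)*(r + 3)
(2) = (n - 3)*(n^3 - n^2 - 16*n + 16) = (n - 4)*(n - 3)*(n^2 + 3*n - 4) = (n - 4)*(n - 3)*(n + 4)*(n - 1)
(3) = (l - 1)*(l^2 + 3*l + 2) = (l - 1)*(l + 2)*(l + 1)
(4) = (s)*(s^4 - 4*s^3 - 3*s^2 + 14*s - 8) = s*(s - 4)*(s^3 - 3*s + 2) = s*(s - 4)*(s - 1)*(s^2 + s - 2) = s*(s - 4)*(s - 1)*(s + 2)*(s - 1)
(5) = (w - 3)*(w^2 + 2*w - 8) = (w - 3)*(w - 2)*(w + 4)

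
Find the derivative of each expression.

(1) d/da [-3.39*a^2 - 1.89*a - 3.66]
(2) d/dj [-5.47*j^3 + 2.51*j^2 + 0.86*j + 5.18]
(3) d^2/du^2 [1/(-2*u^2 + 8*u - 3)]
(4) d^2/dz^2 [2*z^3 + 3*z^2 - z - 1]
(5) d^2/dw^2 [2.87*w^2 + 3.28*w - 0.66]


(1) = -6.78*a - 1.89
(2) = -16.41*j^2 + 5.02*j + 0.86
(3) = 4*(2*u^2 - 8*u - 8*(u - 2)^2 + 3)/(2*u^2 - 8*u + 3)^3
(4) = 12*z + 6
(5) = 5.74000000000000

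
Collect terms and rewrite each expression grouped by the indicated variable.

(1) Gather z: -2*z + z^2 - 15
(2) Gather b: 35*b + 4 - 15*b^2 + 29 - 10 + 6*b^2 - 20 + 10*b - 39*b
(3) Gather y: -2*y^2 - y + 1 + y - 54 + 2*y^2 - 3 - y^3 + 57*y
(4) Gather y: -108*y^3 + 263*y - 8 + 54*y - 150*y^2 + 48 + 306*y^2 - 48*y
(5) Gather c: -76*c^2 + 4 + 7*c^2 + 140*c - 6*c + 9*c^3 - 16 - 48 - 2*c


(1) = z^2 - 2*z - 15
(2) = -9*b^2 + 6*b + 3
(3) = -y^3 + 57*y - 56
(4) = -108*y^3 + 156*y^2 + 269*y + 40
(5) = 9*c^3 - 69*c^2 + 132*c - 60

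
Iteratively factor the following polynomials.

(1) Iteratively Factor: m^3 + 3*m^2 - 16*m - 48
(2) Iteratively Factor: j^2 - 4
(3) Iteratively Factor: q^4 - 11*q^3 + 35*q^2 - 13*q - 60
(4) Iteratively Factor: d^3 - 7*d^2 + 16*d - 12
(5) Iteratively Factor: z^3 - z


(1) = (m + 3)*(m^2 - 16) = (m - 4)*(m + 3)*(m + 4)
(2) = (j - 2)*(j + 2)
(3) = (q + 1)*(q^3 - 12*q^2 + 47*q - 60) = (q - 3)*(q + 1)*(q^2 - 9*q + 20) = (q - 5)*(q - 3)*(q + 1)*(q - 4)
(4) = (d - 2)*(d^2 - 5*d + 6) = (d - 2)^2*(d - 3)
(5) = (z + 1)*(z^2 - z) = z*(z + 1)*(z - 1)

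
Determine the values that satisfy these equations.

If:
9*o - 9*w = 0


Then:
o = w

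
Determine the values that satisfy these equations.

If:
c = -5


Then:
c = -5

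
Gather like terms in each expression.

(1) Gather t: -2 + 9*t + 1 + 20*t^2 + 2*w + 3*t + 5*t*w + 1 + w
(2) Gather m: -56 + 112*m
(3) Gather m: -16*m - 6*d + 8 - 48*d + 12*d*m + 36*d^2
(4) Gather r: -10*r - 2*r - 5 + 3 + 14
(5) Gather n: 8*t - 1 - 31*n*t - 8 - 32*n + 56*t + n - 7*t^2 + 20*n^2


(1) = 20*t^2 + t*(5*w + 12) + 3*w
(2) = 112*m - 56
(3) = 36*d^2 - 54*d + m*(12*d - 16) + 8
(4) = 12 - 12*r
(5) = 20*n^2 + n*(-31*t - 31) - 7*t^2 + 64*t - 9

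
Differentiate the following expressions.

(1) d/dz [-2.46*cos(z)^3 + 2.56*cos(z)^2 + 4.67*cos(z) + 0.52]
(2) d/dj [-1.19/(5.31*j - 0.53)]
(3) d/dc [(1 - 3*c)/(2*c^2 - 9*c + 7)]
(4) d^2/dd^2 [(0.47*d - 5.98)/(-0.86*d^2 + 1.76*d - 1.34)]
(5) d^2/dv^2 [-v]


(1) = (7.38*cos(z)^2 - 5.12*cos(z) - 4.67)*sin(z)
(2) = 6.3189/(5.31*j - 0.53)^2
(3) = 2*(3*c^2 - 2*c - 6)/(4*c^4 - 36*c^3 + 109*c^2 - 126*c + 49)
(4) = (-(0.47*d - 5.98)*(1.72*d - 1.76)*(3.44*d - 3.52) + (2.4252*d - 11.94)*(0.86*d^2 - 1.76*d + 1.34))/(0.86*d^2 - 1.76*d + 1.34)^3
(5) = 0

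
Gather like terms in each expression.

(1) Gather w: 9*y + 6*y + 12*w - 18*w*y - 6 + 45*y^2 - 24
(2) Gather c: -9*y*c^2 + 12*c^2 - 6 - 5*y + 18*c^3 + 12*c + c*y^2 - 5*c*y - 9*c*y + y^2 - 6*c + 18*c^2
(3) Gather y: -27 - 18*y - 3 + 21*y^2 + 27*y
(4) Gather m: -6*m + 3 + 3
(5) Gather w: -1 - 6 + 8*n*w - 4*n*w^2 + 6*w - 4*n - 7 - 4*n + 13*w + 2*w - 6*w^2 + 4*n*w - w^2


(1) = w*(12 - 18*y) + 45*y^2 + 15*y - 30
(2) = 18*c^3 + c^2*(30 - 9*y) + c*(y^2 - 14*y + 6) + y^2 - 5*y - 6
(3) = 21*y^2 + 9*y - 30
(4) = 6 - 6*m
(5) = -8*n + w^2*(-4*n - 7) + w*(12*n + 21) - 14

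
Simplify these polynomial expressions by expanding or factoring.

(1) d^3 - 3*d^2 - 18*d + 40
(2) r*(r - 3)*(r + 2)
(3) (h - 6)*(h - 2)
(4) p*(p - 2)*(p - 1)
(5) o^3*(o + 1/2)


(1) = (d - 5)*(d - 2)*(d + 4)
(2) = r^3 - r^2 - 6*r
(3) = h^2 - 8*h + 12
(4) = p^3 - 3*p^2 + 2*p
(5) = o^4 + o^3/2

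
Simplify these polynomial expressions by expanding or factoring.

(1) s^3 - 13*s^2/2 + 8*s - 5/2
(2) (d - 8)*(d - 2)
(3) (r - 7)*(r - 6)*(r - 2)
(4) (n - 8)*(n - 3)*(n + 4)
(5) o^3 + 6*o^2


(1) = (s - 5)*(s - 1)*(s - 1/2)
(2) = d^2 - 10*d + 16
(3) = r^3 - 15*r^2 + 68*r - 84
(4) = n^3 - 7*n^2 - 20*n + 96
(5) = o^2*(o + 6)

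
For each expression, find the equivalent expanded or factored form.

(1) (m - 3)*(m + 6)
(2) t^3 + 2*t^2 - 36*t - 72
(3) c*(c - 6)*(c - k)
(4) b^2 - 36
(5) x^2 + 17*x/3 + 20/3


(1) = m^2 + 3*m - 18
(2) = (t - 6)*(t + 2)*(t + 6)
(3) = c^3 - c^2*k - 6*c^2 + 6*c*k
(4) = (b - 6)*(b + 6)
(5) = (x + 5/3)*(x + 4)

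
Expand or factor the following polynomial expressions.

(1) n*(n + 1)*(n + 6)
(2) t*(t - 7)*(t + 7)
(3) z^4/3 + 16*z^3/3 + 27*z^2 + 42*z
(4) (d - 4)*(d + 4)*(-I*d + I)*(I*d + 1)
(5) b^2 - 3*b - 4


(1) = n^3 + 7*n^2 + 6*n
(2) = t^3 - 49*t
(3) = z*(z/3 + 1)*(z + 6)*(z + 7)
(4) = d^4 - d^3 - I*d^3 - 16*d^2 + I*d^2 + 16*d + 16*I*d - 16*I
(5) = (b - 4)*(b + 1)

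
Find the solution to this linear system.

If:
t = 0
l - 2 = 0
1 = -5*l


Then:
No Solution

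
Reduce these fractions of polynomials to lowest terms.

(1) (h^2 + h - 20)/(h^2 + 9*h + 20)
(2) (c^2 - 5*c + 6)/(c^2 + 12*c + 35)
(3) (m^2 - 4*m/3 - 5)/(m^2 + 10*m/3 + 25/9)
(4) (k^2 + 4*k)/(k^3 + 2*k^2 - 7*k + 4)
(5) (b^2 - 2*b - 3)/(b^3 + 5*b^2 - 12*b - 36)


(1) = (h - 4)/(h + 4)
(2) = (c^2 - 5*c + 6)/(c^2 + 12*c + 35)
(3) = (3*m - 9)/(3*m + 5)
(4) = k/(k^2 - 2*k + 1)
(5) = (b + 1)/(b^2 + 8*b + 12)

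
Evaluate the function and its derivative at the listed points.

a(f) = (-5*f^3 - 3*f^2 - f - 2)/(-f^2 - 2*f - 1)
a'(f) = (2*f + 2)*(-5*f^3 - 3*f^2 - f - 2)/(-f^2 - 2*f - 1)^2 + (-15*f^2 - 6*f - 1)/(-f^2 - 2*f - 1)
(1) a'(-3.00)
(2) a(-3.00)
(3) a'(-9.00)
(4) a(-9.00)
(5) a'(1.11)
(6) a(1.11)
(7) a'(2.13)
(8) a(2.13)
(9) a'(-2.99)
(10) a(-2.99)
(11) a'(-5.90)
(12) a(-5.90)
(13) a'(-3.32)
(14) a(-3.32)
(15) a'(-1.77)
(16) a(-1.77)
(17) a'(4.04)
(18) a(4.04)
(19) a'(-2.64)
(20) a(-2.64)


(1) = 2.25
(2) = -27.25
(3) = 4.84
(4) = -53.27
(5) = 2.97
(6) = 3.06
(7) = 4.04
(8) = 6.74
(9) = 2.22
(10) = -27.23
(11) = 4.57
(12) = -38.58
(13) = 2.98
(14) = -28.10
(15) = -16.25
(16) = -30.52
(17) = 4.62
(18) = 15.14
(19) = 0.83
(20) = -26.67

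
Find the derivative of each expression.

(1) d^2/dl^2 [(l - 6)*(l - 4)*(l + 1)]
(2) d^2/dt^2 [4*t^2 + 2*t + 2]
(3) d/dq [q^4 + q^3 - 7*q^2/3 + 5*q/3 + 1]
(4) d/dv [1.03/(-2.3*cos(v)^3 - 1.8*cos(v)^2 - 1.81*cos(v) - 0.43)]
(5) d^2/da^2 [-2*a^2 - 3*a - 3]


(1) = 6*l - 18
(2) = 8
(3) = 4*q^3 + 3*q^2 - 14*q/3 + 5/3
(4) = (7.107*sin(v)^2 - 3.708*cos(v) - 8.9713)*sin(v)/(2.3*cos(v)^3 + 1.8*cos(v)^2 + 1.81*cos(v) + 0.43)^2
(5) = -4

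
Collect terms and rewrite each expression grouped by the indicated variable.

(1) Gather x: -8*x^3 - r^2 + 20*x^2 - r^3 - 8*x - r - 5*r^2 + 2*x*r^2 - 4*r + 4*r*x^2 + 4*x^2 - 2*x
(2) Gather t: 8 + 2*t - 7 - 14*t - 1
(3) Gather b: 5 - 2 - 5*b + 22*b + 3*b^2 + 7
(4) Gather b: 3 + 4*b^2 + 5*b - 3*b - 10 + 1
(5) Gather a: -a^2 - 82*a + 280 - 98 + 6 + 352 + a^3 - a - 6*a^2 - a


(1) = -r^3 - 6*r^2 - 5*r - 8*x^3 + x^2*(4*r + 24) + x*(2*r^2 - 10)
(2) = -12*t
(3) = 3*b^2 + 17*b + 10
(4) = 4*b^2 + 2*b - 6
(5) = a^3 - 7*a^2 - 84*a + 540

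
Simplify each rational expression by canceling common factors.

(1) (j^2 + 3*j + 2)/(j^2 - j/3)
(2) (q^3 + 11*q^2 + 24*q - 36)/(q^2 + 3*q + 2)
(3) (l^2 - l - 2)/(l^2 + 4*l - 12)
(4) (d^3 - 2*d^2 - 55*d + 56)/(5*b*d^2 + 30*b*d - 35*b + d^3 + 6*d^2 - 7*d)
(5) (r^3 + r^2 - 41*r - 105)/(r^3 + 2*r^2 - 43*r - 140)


(1) = (3*j^2 + 9*j + 6)/(3*j^2 - j)
(2) = (q^3 + 11*q^2 + 24*q - 36)/(q^2 + 3*q + 2)
(3) = (l + 1)/(l + 6)
(4) = (d - 8)/(5*b + d)
(5) = (r + 3)/(r + 4)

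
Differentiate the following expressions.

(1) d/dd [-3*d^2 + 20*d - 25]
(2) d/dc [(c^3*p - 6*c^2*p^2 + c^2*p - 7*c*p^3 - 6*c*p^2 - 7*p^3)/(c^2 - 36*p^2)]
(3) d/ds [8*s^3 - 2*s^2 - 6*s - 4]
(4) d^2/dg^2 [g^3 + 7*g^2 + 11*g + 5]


(1) = 20 - 6*d
(2) = p*(c^4 - 101*c^2*p^2 + 6*c^2*p + 432*c*p^3 - 58*c*p^2 + 252*p^4 + 216*p^3)/(c^4 - 72*c^2*p^2 + 1296*p^4)
(3) = 24*s^2 - 4*s - 6
(4) = 6*g + 14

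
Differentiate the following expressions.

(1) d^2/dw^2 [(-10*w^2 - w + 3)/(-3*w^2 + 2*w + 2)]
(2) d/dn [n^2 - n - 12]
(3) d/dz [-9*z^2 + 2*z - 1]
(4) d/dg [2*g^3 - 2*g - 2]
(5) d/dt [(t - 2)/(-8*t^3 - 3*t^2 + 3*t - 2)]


(1) = 6*(23*w^3 + 33*w^2 + 24*w + 2)/(27*w^6 - 54*w^5 - 18*w^4 + 64*w^3 + 12*w^2 - 24*w - 8)
(2) = 2*n - 1
(3) = 2 - 18*z
(4) = 6*g^2 - 2
(5) = (16*t^3 - 45*t^2 - 12*t + 4)/(64*t^6 + 48*t^5 - 39*t^4 + 14*t^3 + 21*t^2 - 12*t + 4)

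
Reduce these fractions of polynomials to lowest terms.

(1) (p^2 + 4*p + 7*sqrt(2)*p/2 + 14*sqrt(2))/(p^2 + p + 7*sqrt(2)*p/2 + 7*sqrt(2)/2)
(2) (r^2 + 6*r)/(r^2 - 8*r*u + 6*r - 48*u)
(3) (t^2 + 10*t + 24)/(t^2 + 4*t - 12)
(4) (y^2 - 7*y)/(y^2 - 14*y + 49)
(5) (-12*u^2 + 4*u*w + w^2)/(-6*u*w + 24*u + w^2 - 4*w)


(1) = (4*p + 16)/(4*p + 4)
(2) = r/(r - 8*u)
(3) = (t + 4)/(t - 2)
(4) = y/(y - 7)
(5) = (12*u^2 - 4*u*w - w^2)/(6*u*w - 24*u - w^2 + 4*w)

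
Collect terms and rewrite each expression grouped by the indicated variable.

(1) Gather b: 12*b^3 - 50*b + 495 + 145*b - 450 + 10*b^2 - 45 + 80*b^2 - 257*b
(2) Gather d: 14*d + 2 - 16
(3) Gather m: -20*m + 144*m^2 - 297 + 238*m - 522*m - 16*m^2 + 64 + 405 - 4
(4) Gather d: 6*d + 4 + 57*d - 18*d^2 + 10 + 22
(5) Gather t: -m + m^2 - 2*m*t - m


(1) = 12*b^3 + 90*b^2 - 162*b
(2) = 14*d - 14
(3) = 128*m^2 - 304*m + 168
(4) = -18*d^2 + 63*d + 36
(5) = m^2 - 2*m*t - 2*m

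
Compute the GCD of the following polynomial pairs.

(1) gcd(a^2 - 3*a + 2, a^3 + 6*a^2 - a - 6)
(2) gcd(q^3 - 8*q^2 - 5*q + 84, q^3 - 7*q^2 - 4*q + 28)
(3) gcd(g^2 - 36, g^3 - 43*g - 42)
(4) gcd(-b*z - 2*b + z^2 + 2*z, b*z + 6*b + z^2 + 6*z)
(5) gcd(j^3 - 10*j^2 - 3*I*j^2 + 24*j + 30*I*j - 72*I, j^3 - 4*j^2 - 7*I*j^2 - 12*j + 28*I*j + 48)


(1) = a - 1
(2) = gcd((q - 7)*(q - 4)*(q + 3), (q - 7)*(q - 2)*(q + 2)) = q - 7
(3) = gcd((g - 6)*(g + 6), (g - 7)*(g + 1)*(g + 6)) = g + 6
(4) = gcd((-b + z)*(z + 2), (b + z)*(z + 6)) = 1
(5) = gcd((j - 6)*(j - 4)*(j - 3*I), (j - 4)*(j - 4*I)*(j - 3*I)) = j^2 + j*(-4 - 3*I) + 12*I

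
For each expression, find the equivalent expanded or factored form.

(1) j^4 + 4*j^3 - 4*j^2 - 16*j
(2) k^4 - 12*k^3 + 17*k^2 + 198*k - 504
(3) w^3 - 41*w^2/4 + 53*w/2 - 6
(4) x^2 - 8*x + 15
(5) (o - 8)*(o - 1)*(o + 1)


(1) = j*(j - 2)*(j + 2)*(j + 4)
(2) = (k - 7)*(k - 6)*(k - 3)*(k + 4)
(3) = (w - 6)*(w - 4)*(w - 1/4)
(4) = (x - 5)*(x - 3)
(5) = o^3 - 8*o^2 - o + 8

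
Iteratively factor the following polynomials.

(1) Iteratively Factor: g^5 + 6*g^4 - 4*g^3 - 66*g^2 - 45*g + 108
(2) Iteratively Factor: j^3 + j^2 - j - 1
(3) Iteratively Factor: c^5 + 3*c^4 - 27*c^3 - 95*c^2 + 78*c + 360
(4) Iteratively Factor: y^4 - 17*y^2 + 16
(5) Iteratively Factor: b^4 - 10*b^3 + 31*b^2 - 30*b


(1) = (g + 3)*(g^4 + 3*g^3 - 13*g^2 - 27*g + 36) = (g - 3)*(g + 3)*(g^3 + 6*g^2 + 5*g - 12) = (g - 3)*(g - 1)*(g + 3)*(g^2 + 7*g + 12) = (g - 3)*(g - 1)*(g + 3)^2*(g + 4)
(2) = (j + 1)*(j^2 - 1) = (j - 1)*(j + 1)*(j + 1)
(3) = (c + 3)*(c^4 - 27*c^2 - 14*c + 120) = (c + 3)^2*(c^3 - 3*c^2 - 18*c + 40) = (c + 3)^2*(c + 4)*(c^2 - 7*c + 10) = (c - 2)*(c + 3)^2*(c + 4)*(c - 5)
(4) = (y + 4)*(y^3 - 4*y^2 - y + 4) = (y + 1)*(y + 4)*(y^2 - 5*y + 4) = (y - 1)*(y + 1)*(y + 4)*(y - 4)
(5) = (b - 2)*(b^3 - 8*b^2 + 15*b) = b*(b - 2)*(b^2 - 8*b + 15) = b*(b - 5)*(b - 2)*(b - 3)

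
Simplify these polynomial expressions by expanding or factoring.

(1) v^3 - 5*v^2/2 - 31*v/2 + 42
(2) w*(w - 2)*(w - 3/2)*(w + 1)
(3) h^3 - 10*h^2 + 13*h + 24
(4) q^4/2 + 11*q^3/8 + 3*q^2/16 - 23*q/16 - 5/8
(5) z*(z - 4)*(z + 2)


(1) = (v - 7/2)*(v - 3)*(v + 4)
(2) = w^4 - 5*w^3/2 - w^2/2 + 3*w
(3) = (h - 8)*(h - 3)*(h + 1)
(4) = (q/2 + 1)*(q - 1)*(q + 1/2)*(q + 5/4)
(5) = z^3 - 2*z^2 - 8*z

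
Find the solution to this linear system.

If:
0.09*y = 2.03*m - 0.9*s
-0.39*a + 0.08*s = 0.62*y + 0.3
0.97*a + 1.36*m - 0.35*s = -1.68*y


Then:
a = -1.67972542783118*y - 0.430556215465367
m = 0.731987489973253 - 0.150145475176988*y
s = 1.65103844960634 - 0.438661460676984*y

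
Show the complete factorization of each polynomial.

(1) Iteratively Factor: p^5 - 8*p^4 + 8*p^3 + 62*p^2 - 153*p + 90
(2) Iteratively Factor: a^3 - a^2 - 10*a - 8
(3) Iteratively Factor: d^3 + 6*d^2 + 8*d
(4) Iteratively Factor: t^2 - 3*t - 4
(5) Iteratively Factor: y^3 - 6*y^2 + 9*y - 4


(1) = (p - 3)*(p^4 - 5*p^3 - 7*p^2 + 41*p - 30) = (p - 3)*(p - 1)*(p^3 - 4*p^2 - 11*p + 30) = (p - 5)*(p - 3)*(p - 1)*(p^2 + p - 6) = (p - 5)*(p - 3)*(p - 2)*(p - 1)*(p + 3)
(2) = (a - 4)*(a^2 + 3*a + 2) = (a - 4)*(a + 2)*(a + 1)
(3) = (d)*(d^2 + 6*d + 8) = d*(d + 4)*(d + 2)
(4) = (t + 1)*(t - 4)
(5) = (y - 4)*(y^2 - 2*y + 1) = (y - 4)*(y - 1)*(y - 1)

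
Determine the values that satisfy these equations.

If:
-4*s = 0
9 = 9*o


Then:
o = 1
s = 0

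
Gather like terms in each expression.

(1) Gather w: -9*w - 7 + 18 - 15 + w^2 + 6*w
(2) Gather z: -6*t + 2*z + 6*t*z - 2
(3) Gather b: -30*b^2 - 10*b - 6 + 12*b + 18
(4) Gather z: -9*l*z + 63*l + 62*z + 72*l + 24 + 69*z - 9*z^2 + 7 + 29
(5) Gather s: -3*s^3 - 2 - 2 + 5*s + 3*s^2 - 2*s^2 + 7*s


(1) = w^2 - 3*w - 4
(2) = -6*t + z*(6*t + 2) - 2
(3) = -30*b^2 + 2*b + 12
(4) = 135*l - 9*z^2 + z*(131 - 9*l) + 60
(5) = -3*s^3 + s^2 + 12*s - 4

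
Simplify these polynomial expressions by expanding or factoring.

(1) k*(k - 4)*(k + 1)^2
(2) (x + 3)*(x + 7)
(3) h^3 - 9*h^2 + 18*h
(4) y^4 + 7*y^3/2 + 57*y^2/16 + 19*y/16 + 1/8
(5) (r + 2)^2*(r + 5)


(1) = k^4 - 2*k^3 - 7*k^2 - 4*k
(2) = x^2 + 10*x + 21
(3) = h*(h - 6)*(h - 3)
(4) = (y + 1/4)^2*(y + 1)*(y + 2)
(5) = r^3 + 9*r^2 + 24*r + 20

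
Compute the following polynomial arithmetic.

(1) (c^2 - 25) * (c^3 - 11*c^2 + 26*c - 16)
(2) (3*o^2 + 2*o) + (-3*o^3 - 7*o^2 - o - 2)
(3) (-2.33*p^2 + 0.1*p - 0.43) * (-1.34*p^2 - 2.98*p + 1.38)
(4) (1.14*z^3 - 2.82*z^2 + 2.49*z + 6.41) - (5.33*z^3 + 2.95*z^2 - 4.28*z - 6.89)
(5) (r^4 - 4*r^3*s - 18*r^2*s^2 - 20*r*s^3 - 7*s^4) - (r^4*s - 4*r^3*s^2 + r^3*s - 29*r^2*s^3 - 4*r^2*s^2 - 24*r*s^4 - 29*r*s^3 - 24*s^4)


(1) = c^5 - 11*c^4 + c^3 + 259*c^2 - 650*c + 400
(2) = -3*o^3 - 4*o^2 + o - 2
(3) = 3.1222*p^4 + 6.8094*p^3 - 2.9372*p^2 + 1.4194*p - 0.5934
(4) = -4.19*z^3 - 5.77*z^2 + 6.77*z + 13.3
(5) = -r^4*s + r^4 + 4*r^3*s^2 - 5*r^3*s + 29*r^2*s^3 - 14*r^2*s^2 + 24*r*s^4 + 9*r*s^3 + 17*s^4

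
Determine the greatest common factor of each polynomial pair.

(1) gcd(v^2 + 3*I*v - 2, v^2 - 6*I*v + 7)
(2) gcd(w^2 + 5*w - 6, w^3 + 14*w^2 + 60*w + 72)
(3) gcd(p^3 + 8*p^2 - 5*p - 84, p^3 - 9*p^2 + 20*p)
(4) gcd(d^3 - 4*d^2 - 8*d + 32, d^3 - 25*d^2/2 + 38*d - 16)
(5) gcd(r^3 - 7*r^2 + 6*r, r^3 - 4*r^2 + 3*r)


(1) = v + I
(2) = w + 6
(3) = 1
(4) = gcd((d - 4)*(d - 2*sqrt(2))*(d + 2*sqrt(2)), (d - 8)*(d - 4)*(d - 1/2)) = d - 4
(5) = r^2 - r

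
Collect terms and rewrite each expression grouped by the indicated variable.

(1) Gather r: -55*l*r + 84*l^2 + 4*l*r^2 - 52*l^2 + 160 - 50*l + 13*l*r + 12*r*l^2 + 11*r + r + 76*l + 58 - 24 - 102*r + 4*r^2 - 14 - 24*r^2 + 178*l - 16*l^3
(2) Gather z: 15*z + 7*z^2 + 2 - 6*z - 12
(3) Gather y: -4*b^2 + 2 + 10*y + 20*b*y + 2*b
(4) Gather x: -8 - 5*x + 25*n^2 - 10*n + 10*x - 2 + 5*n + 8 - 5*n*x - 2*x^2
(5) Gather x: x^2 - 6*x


(1) = -16*l^3 + 32*l^2 + 204*l + r^2*(4*l - 20) + r*(12*l^2 - 42*l - 90) + 180
(2) = 7*z^2 + 9*z - 10
(3) = -4*b^2 + 2*b + y*(20*b + 10) + 2
(4) = 25*n^2 - 5*n - 2*x^2 + x*(5 - 5*n) - 2
(5) = x^2 - 6*x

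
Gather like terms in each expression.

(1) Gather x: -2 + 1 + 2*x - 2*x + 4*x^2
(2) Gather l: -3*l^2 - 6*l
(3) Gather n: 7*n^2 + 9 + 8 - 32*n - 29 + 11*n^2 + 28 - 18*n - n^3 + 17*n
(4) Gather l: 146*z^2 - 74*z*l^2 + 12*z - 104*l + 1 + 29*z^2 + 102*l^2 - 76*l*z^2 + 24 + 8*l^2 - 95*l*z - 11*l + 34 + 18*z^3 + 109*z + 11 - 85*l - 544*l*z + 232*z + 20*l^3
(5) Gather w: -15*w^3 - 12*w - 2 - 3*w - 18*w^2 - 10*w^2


(1) = 4*x^2 - 1
(2) = -3*l^2 - 6*l
(3) = -n^3 + 18*n^2 - 33*n + 16
(4) = 20*l^3 + l^2*(110 - 74*z) + l*(-76*z^2 - 639*z - 200) + 18*z^3 + 175*z^2 + 353*z + 70
(5) = -15*w^3 - 28*w^2 - 15*w - 2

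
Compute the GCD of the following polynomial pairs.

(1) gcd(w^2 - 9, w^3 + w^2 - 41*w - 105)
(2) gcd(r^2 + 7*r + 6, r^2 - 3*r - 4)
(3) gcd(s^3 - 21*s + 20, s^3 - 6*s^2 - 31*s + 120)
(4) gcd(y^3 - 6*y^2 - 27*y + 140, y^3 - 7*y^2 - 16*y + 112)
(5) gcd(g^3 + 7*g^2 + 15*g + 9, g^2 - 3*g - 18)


(1) = gcd((w - 3)*(w + 3), (w - 7)*(w + 3)*(w + 5)) = w + 3
(2) = gcd((r + 1)*(r + 6), (r - 4)*(r + 1)) = r + 1
(3) = s + 5
(4) = y^2 - 11*y + 28
(5) = g + 3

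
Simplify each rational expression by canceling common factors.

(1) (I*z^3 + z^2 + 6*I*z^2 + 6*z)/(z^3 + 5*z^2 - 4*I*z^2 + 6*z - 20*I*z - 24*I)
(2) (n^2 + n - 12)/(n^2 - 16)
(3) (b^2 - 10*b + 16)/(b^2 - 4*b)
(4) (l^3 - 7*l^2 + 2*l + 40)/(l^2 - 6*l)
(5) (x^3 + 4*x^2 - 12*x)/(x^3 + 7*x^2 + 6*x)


(1) = (I*z^3 + z^2*(1 + 6*I) + 6*z)/(z^3 + z^2*(5 - 4*I) + z*(6 - 20*I) - 24*I)
(2) = (n - 3)/(n - 4)
(3) = (b^2 - 10*b + 16)/(b^2 - 4*b)
(4) = (l^3 - 7*l^2 + 2*l + 40)/(l^2 - 6*l)
(5) = (x - 2)/(x + 1)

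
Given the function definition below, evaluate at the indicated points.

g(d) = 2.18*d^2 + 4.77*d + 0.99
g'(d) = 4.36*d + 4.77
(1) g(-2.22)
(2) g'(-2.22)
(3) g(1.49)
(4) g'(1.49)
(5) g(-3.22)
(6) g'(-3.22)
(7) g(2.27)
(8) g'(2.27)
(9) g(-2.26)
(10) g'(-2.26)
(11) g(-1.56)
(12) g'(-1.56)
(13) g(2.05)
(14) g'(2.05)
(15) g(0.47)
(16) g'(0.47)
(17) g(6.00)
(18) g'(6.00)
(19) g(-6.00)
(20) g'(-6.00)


(1) = 1.14
(2) = -4.91
(3) = 12.94
(4) = 11.27
(5) = 8.23
(6) = -9.27
(7) = 23.05
(8) = 14.67
(9) = 1.34
(10) = -5.08
(11) = -1.15
(12) = -2.03
(13) = 19.93
(14) = 13.71
(15) = 3.71
(16) = 6.82
(17) = 108.09
(18) = 30.93
(19) = 50.85
(20) = -21.39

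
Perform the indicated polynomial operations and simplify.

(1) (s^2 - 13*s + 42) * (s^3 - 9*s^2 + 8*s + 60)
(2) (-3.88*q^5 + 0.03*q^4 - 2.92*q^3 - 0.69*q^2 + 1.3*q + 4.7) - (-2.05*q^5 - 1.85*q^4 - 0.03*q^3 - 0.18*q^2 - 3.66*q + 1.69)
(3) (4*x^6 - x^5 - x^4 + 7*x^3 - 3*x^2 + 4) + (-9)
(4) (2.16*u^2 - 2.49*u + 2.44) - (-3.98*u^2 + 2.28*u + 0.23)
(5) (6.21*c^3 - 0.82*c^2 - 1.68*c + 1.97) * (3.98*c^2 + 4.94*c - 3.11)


(1) = s^5 - 22*s^4 + 167*s^3 - 422*s^2 - 444*s + 2520
(2) = -1.83*q^5 + 1.88*q^4 - 2.89*q^3 - 0.51*q^2 + 4.96*q + 3.01
(3) = 4*x^6 - x^5 - x^4 + 7*x^3 - 3*x^2 - 5
(4) = 6.14*u^2 - 4.77*u + 2.21
(5) = 24.7158*c^5 + 27.4138*c^4 - 30.0503*c^3 + 2.0916*c^2 + 14.9566*c - 6.1267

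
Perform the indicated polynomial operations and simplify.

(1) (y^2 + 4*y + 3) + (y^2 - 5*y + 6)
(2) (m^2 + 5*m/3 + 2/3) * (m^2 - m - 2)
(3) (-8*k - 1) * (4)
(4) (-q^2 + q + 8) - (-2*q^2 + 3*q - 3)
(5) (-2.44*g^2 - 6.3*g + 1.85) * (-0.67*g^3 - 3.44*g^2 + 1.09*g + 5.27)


(1) = 2*y^2 - y + 9
(2) = m^4 + 2*m^3/3 - 3*m^2 - 4*m - 4/3
(3) = -32*k - 4
(4) = q^2 - 2*q + 11
(5) = 1.6348*g^5 + 12.6146*g^4 + 17.7729*g^3 - 26.0898*g^2 - 31.1845*g + 9.7495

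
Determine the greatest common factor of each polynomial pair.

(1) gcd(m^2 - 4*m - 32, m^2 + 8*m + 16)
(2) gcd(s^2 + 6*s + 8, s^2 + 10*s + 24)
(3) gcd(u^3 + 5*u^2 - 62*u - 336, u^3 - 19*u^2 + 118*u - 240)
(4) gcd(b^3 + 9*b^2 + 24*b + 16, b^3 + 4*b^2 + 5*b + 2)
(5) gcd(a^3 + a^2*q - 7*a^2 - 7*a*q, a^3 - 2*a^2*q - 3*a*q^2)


(1) = m + 4
(2) = s + 4
(3) = gcd((u - 8)*(u + 6)*(u + 7), (u - 8)*(u - 6)*(u - 5)) = u - 8
(4) = b + 1
(5) = gcd(a*(a - 7)*(a + q), a*(a - 3*q)*(a + q)) = a^2 + a*q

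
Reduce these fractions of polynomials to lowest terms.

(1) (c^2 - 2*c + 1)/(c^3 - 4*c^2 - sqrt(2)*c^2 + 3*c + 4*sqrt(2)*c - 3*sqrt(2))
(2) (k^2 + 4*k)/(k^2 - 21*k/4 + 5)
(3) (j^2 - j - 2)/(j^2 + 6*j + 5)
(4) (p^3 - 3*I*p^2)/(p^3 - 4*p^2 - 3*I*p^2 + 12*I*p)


(1) = (c - 1)/(c^2 + c*(-3 - sqrt(2)) + 3*sqrt(2))
(2) = (4*k^2 + 16*k)/(4*k^2 - 21*k + 20)
(3) = (j - 2)/(j + 5)
(4) = p/(p - 4)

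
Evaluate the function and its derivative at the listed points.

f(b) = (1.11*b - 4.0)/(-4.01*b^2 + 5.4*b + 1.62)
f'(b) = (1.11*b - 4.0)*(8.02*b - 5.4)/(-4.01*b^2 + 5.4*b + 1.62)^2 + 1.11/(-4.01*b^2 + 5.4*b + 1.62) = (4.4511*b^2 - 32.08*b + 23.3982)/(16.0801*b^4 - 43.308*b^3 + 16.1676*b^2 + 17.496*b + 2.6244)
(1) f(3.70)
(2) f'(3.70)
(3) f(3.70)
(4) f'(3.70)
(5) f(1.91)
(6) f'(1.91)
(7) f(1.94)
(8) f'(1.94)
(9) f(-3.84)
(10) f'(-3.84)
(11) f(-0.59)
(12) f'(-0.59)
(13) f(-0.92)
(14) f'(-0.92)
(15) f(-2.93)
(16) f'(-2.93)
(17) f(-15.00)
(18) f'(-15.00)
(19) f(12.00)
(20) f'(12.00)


(1) = -0.00
(2) = -0.03
(3) = -0.00
(4) = -0.03
(5) = 0.70
(6) = -2.98
(7) = 0.62
(8) = -2.46
(9) = 0.11
(10) = 0.03
(11) = 1.57
(12) = 5.00
(13) = 0.74
(14) = 1.25
(15) = 0.15
(16) = 0.07
(17) = 0.02
(18) = 0.00
(19) = -0.02
(20) = 0.00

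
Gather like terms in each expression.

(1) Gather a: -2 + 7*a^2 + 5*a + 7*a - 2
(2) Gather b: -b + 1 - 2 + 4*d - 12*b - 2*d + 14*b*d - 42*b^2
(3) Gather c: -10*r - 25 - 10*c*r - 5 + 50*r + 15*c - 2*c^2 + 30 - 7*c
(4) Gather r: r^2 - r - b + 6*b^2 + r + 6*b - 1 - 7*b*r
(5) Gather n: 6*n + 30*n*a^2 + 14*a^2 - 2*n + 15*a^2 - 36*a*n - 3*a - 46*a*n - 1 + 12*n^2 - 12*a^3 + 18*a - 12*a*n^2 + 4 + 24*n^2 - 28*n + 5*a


(1) = 7*a^2 + 12*a - 4
(2) = -42*b^2 + b*(14*d - 13) + 2*d - 1
(3) = -2*c^2 + c*(8 - 10*r) + 40*r
(4) = 6*b^2 - 7*b*r + 5*b + r^2 - 1
(5) = -12*a^3 + 29*a^2 + 20*a + n^2*(36 - 12*a) + n*(30*a^2 - 82*a - 24) + 3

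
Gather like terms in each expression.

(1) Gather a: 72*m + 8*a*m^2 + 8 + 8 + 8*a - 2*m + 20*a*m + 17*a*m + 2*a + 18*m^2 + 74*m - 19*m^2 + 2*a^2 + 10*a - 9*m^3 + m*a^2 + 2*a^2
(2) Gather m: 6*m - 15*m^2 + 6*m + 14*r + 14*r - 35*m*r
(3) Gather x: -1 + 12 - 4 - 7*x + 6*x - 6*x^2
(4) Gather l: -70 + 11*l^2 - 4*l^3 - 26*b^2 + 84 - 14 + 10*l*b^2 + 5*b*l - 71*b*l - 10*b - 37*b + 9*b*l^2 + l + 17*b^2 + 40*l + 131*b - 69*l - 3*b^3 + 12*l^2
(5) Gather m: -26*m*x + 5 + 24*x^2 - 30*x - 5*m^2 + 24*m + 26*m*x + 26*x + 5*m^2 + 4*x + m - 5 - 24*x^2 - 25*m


(1) = a^2*(m + 4) + a*(8*m^2 + 37*m + 20) - 9*m^3 - m^2 + 144*m + 16
(2) = -15*m^2 + m*(12 - 35*r) + 28*r
(3) = -6*x^2 - x + 7
(4) = -3*b^3 - 9*b^2 + 84*b - 4*l^3 + l^2*(9*b + 23) + l*(10*b^2 - 66*b - 28)
(5) = 0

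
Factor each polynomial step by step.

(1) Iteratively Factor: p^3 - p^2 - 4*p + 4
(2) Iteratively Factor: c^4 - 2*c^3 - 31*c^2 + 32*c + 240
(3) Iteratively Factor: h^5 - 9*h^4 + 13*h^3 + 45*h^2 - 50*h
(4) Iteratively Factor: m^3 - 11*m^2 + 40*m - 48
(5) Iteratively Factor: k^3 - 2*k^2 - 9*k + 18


(1) = (p - 2)*(p^2 + p - 2) = (p - 2)*(p - 1)*(p + 2)
(2) = (c + 4)*(c^3 - 6*c^2 - 7*c + 60) = (c - 4)*(c + 4)*(c^2 - 2*c - 15) = (c - 5)*(c - 4)*(c + 4)*(c + 3)
(3) = (h + 2)*(h^4 - 11*h^3 + 35*h^2 - 25*h) = (h - 5)*(h + 2)*(h^3 - 6*h^2 + 5*h) = h*(h - 5)*(h + 2)*(h^2 - 6*h + 5) = h*(h - 5)*(h - 1)*(h + 2)*(h - 5)
(4) = (m - 4)*(m^2 - 7*m + 12) = (m - 4)^2*(m - 3)
(5) = (k + 3)*(k^2 - 5*k + 6) = (k - 2)*(k + 3)*(k - 3)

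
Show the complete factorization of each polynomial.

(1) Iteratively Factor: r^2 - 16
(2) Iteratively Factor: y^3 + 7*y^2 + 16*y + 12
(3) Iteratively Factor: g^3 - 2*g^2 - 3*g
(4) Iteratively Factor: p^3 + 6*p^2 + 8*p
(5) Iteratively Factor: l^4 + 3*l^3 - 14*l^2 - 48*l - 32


(1) = (r + 4)*(r - 4)
(2) = (y + 3)*(y^2 + 4*y + 4) = (y + 2)*(y + 3)*(y + 2)
(3) = (g)*(g^2 - 2*g - 3) = g*(g - 3)*(g + 1)
(4) = (p)*(p^2 + 6*p + 8) = p*(p + 4)*(p + 2)
(5) = (l + 1)*(l^3 + 2*l^2 - 16*l - 32) = (l - 4)*(l + 1)*(l^2 + 6*l + 8) = (l - 4)*(l + 1)*(l + 2)*(l + 4)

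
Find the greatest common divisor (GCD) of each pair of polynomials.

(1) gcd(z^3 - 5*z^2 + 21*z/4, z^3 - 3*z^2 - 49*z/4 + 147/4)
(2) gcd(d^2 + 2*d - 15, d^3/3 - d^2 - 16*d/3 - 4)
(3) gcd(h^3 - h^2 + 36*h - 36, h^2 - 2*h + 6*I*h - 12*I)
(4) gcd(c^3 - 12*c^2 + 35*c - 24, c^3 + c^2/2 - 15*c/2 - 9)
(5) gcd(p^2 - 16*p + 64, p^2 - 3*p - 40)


(1) = gcd(z*(z - 7/2)*(z - 3/2), (z - 7/2)*(z - 3)*(z + 7/2)) = z - 7/2
(2) = gcd((d - 3)*(d + 5), (d/3 + 1/3)*(d - 6)*(d + 2)) = 1
(3) = h + 6*I
(4) = c - 3
(5) = gcd((p - 8)^2, (p - 8)*(p + 5)) = p - 8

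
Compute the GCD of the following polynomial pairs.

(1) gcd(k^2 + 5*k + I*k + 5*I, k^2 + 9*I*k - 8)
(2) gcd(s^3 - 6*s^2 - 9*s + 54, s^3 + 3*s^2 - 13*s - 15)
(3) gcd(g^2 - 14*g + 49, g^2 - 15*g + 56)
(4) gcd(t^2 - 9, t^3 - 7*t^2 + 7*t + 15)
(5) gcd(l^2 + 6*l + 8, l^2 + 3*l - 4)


(1) = gcd((k + 5)*(k + I), (k + I)*(k + 8*I)) = k + I
(2) = gcd((s - 6)*(s - 3)*(s + 3), (s - 3)*(s + 1)*(s + 5)) = s - 3
(3) = g - 7
(4) = gcd((t - 3)*(t + 3), (t - 5)*(t - 3)*(t + 1)) = t - 3
(5) = l + 4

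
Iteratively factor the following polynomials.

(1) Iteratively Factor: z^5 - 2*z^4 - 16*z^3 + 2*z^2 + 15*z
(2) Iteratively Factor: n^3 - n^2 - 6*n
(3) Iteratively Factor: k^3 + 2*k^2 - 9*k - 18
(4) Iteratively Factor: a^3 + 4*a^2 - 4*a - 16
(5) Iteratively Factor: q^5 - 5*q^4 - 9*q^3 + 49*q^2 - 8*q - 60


(1) = (z - 5)*(z^4 + 3*z^3 - z^2 - 3*z) = (z - 5)*(z - 1)*(z^3 + 4*z^2 + 3*z) = (z - 5)*(z - 1)*(z + 3)*(z^2 + z) = z*(z - 5)*(z - 1)*(z + 3)*(z + 1)
(2) = (n)*(n^2 - n - 6) = n*(n + 2)*(n - 3)
(3) = (k - 3)*(k^2 + 5*k + 6) = (k - 3)*(k + 2)*(k + 3)
(4) = (a - 2)*(a^2 + 6*a + 8) = (a - 2)*(a + 4)*(a + 2)
(5) = (q + 3)*(q^4 - 8*q^3 + 15*q^2 + 4*q - 20) = (q - 2)*(q + 3)*(q^3 - 6*q^2 + 3*q + 10) = (q - 2)^2*(q + 3)*(q^2 - 4*q - 5) = (q - 5)*(q - 2)^2*(q + 3)*(q + 1)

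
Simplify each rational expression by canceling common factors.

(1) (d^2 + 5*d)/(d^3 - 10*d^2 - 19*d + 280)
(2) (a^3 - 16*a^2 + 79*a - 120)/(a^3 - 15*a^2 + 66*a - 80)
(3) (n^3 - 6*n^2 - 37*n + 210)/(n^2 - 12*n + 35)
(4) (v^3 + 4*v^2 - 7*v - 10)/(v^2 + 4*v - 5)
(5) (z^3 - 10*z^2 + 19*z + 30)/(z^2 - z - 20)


(1) = d/(d^2 - 15*d + 56)
(2) = (a - 3)/(a - 2)
(3) = n + 6
(4) = (v^2 - v - 2)/(v - 1)
(5) = (z^2 - 5*z - 6)/(z + 4)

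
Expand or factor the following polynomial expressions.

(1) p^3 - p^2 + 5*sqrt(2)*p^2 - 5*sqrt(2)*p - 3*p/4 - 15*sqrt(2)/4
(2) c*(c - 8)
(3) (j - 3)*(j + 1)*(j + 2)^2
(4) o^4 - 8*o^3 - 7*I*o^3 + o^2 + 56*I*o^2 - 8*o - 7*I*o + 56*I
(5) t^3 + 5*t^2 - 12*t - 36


(1) = (p - 3/2)*(p + 1/2)*(p + 5*sqrt(2))
(2) = c^2 - 8*c
(3) = j^4 + 2*j^3 - 7*j^2 - 20*j - 12
(4) = (o - 8)*(o - 7*I)*(o - I)*(o + I)
(5) = (t - 3)*(t + 2)*(t + 6)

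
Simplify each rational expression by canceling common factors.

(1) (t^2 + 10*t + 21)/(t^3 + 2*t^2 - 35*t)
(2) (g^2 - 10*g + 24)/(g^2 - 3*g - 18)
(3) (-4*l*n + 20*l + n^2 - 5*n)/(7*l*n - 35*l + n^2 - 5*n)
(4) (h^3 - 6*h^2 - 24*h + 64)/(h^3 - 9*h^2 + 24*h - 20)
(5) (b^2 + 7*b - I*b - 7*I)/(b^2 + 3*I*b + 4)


(1) = (t + 3)/(t^2 - 5*t)
(2) = (g - 4)/(g + 3)
(3) = (-4*l + n)/(7*l + n)
(4) = (h^2 - 4*h - 32)/(h^2 - 7*h + 10)
(5) = (b + 7)/(b + 4*I)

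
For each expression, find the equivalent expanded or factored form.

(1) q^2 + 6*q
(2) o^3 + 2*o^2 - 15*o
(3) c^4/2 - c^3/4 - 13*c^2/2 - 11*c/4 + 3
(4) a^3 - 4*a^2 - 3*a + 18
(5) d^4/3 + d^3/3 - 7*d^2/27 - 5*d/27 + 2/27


(1) = q*(q + 6)
(2) = o*(o - 3)*(o + 5)
(3) = (c/2 + 1/2)*(c - 4)*(c - 1/2)*(c + 3)
(4) = (a - 3)^2*(a + 2)
(5) = (d/3 + 1/3)*(d - 2/3)*(d - 1/3)*(d + 1)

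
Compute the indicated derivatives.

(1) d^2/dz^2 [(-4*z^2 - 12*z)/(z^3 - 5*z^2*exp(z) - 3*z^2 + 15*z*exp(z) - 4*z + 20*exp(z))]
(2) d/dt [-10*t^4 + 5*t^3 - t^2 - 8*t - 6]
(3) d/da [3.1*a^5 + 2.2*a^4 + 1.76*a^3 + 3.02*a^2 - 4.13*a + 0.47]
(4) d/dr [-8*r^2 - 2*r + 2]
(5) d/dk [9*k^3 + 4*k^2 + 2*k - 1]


(1) = 4*(-2*z*(z + 3)*(5*z^2*exp(z) - 3*z^2 - 5*z*exp(z) + 6*z - 35*exp(z) + 4)^2 + (-z*(z + 3)*(5*z^2*exp(z) + 5*z*exp(z) - 6*z - 40*exp(z) + 6) - 2*(2*z + 3)*(5*z^2*exp(z) - 3*z^2 - 5*z*exp(z) + 6*z - 35*exp(z) + 4))*(z^3 - 5*z^2*exp(z) - 3*z^2 + 15*z*exp(z) - 4*z + 20*exp(z)) - 2*(z^3 - 5*z^2*exp(z) - 3*z^2 + 15*z*exp(z) - 4*z + 20*exp(z))^2)/(z^3 - 5*z^2*exp(z) - 3*z^2 + 15*z*exp(z) - 4*z + 20*exp(z))^3
(2) = -40*t^3 + 15*t^2 - 2*t - 8
(3) = 15.5*a^4 + 8.8*a^3 + 5.28*a^2 + 6.04*a - 4.13
(4) = -16*r - 2
(5) = 27*k^2 + 8*k + 2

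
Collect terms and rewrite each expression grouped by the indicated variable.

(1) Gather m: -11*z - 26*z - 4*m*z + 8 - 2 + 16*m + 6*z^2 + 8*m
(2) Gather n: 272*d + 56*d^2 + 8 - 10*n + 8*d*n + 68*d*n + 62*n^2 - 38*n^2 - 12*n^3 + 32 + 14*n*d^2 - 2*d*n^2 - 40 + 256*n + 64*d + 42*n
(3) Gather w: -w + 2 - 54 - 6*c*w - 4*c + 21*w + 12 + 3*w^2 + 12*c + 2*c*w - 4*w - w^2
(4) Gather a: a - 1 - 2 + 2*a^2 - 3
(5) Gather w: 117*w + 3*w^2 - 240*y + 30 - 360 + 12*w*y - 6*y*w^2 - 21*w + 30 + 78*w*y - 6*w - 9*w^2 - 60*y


(1) = m*(24 - 4*z) + 6*z^2 - 37*z + 6
(2) = 56*d^2 + 336*d - 12*n^3 + n^2*(24 - 2*d) + n*(14*d^2 + 76*d + 288)
(3) = 8*c + 2*w^2 + w*(16 - 4*c) - 40
(4) = 2*a^2 + a - 6
(5) = w^2*(-6*y - 6) + w*(90*y + 90) - 300*y - 300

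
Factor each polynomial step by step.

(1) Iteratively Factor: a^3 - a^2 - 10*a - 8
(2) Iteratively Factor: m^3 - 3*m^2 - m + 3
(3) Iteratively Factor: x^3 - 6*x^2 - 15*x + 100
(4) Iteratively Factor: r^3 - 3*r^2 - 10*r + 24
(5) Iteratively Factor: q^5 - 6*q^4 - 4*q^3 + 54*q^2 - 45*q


(1) = (a + 1)*(a^2 - 2*a - 8) = (a + 1)*(a + 2)*(a - 4)
(2) = (m + 1)*(m^2 - 4*m + 3) = (m - 3)*(m + 1)*(m - 1)
(3) = (x - 5)*(x^2 - x - 20) = (x - 5)^2*(x + 4)
(4) = (r - 4)*(r^2 + r - 6) = (r - 4)*(r + 3)*(r - 2)
(5) = (q)*(q^4 - 6*q^3 - 4*q^2 + 54*q - 45) = q*(q - 1)*(q^3 - 5*q^2 - 9*q + 45) = q*(q - 3)*(q - 1)*(q^2 - 2*q - 15) = q*(q - 3)*(q - 1)*(q + 3)*(q - 5)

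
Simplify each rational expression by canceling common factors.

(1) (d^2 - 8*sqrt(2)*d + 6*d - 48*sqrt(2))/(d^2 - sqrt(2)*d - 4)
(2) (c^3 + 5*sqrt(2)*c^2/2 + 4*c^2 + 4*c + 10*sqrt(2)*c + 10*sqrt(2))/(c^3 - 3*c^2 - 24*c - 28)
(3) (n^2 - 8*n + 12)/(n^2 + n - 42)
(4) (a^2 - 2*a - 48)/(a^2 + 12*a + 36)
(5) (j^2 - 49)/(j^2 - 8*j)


(1) = (d^2 + d*(6 - 8*sqrt(2)) - 48*sqrt(2))/(d^2 - sqrt(2)*d - 4)
(2) = (2*c + 5*sqrt(2))/(2*c - 14)
(3) = (n - 2)/(n + 7)
(4) = (a - 8)/(a + 6)
(5) = (j^2 - 49)/(j^2 - 8*j)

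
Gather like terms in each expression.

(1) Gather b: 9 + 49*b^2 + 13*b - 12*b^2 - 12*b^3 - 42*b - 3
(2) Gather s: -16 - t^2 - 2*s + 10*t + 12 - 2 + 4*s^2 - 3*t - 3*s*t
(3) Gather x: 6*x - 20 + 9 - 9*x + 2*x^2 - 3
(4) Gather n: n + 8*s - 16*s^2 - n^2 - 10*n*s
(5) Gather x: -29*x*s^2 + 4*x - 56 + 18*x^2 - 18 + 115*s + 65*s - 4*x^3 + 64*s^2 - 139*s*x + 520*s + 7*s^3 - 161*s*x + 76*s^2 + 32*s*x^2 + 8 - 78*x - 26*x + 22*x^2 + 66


(1) = -12*b^3 + 37*b^2 - 29*b + 6
(2) = 4*s^2 + s*(-3*t - 2) - t^2 + 7*t - 6
(3) = 2*x^2 - 3*x - 14
(4) = -n^2 + n*(1 - 10*s) - 16*s^2 + 8*s
(5) = 7*s^3 + 140*s^2 + 700*s - 4*x^3 + x^2*(32*s + 40) + x*(-29*s^2 - 300*s - 100)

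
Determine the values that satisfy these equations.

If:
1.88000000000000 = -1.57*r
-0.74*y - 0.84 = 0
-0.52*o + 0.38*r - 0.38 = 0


Then:
o = -1.61
r = -1.20
y = -1.14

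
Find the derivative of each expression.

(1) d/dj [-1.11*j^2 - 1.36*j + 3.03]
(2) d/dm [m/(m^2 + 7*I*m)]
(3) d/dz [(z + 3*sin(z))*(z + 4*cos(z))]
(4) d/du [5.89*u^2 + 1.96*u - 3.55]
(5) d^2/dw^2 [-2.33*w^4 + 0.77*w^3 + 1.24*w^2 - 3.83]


(1) = -2.22*j - 1.36
(2) = -1/(m + 7*I)^2
(3) = -(z + 3*sin(z))*(4*sin(z) - 1) + (z + 4*cos(z))*(3*cos(z) + 1)
(4) = 11.78*u + 1.96
(5) = -27.96*w^2 + 4.62*w + 2.48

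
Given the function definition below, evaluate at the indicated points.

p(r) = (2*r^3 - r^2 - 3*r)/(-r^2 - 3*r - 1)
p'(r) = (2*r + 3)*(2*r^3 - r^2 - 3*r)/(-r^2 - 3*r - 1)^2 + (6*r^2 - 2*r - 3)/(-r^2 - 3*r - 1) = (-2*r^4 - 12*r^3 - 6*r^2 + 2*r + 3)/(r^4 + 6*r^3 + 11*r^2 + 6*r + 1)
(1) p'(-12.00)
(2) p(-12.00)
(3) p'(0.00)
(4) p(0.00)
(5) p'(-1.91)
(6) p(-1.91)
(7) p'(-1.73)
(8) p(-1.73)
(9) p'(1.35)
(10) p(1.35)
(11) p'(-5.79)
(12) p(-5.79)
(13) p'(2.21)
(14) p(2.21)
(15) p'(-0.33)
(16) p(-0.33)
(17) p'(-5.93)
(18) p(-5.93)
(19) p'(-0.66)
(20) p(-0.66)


(1) = -1.82
(2) = 32.70
(3) = 3.00
(4) = 0.00
(5) = 29.29
(6) = -10.96
(7) = 18.00
(8) = -6.82
(9) = -0.88
(10) = 0.14
(11) = -0.44
(12) = 23.57
(13) = -1.27
(14) = -0.80
(15) = 148.13
(16) = -6.81
(17) = -0.56
(18) = 23.64
(19) = 7.21
(20) = 1.78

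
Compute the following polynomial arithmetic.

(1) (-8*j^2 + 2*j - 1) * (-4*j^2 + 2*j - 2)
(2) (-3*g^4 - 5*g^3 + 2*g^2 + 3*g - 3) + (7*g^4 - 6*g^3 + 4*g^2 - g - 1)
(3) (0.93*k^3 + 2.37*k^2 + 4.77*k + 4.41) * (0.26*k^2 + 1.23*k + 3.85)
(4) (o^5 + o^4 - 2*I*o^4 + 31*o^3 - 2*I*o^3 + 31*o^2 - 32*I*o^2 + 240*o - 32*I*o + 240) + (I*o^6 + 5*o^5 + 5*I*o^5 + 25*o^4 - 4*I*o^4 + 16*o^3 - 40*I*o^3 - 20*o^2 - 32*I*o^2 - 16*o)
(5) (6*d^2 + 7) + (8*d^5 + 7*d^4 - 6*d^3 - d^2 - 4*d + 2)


(1) = 32*j^4 - 24*j^3 + 24*j^2 - 6*j + 2
(2) = 4*g^4 - 11*g^3 + 6*g^2 + 2*g - 4
(3) = 0.2418*k^5 + 1.7601*k^4 + 7.7358*k^3 + 16.1382*k^2 + 23.7888*k + 16.9785
(4) = I*o^6 + 6*o^5 + 5*I*o^5 + 26*o^4 - 6*I*o^4 + 47*o^3 - 42*I*o^3 + 11*o^2 - 64*I*o^2 + 224*o - 32*I*o + 240
(5) = 8*d^5 + 7*d^4 - 6*d^3 + 5*d^2 - 4*d + 9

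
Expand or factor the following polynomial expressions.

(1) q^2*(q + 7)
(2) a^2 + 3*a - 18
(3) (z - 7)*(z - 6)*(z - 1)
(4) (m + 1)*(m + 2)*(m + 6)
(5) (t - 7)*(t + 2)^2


(1) = q^3 + 7*q^2
(2) = (a - 3)*(a + 6)
(3) = z^3 - 14*z^2 + 55*z - 42
(4) = m^3 + 9*m^2 + 20*m + 12
(5) = t^3 - 3*t^2 - 24*t - 28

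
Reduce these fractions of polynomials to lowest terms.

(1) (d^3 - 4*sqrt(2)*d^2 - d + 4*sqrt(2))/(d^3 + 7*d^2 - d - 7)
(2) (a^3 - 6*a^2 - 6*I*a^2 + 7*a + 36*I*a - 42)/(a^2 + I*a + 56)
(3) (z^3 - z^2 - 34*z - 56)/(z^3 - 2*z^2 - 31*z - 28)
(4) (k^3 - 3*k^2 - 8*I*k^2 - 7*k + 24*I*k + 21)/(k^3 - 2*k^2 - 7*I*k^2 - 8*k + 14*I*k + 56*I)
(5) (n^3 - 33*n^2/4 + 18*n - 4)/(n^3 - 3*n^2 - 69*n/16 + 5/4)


(1) = (d - 4*sqrt(2))/(d + 7)
(2) = (a^2 + a*(-6 + I) - 6*I)/(a + 8*I)
(3) = (z + 2)/(z + 1)
(4) = (k^2 + k*(-3 - I) + 3*I)/(k^2 - 2*k - 8)
(5) = (4*n - 16)/(4*n + 5)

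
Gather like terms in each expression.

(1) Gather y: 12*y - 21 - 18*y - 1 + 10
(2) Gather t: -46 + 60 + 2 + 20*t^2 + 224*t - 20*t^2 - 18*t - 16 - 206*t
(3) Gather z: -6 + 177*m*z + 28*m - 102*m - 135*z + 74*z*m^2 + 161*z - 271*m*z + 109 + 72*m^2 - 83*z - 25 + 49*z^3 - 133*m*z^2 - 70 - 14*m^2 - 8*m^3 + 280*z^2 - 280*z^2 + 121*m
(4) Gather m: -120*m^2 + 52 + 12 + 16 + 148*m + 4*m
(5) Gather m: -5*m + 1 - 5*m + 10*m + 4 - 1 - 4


(1) = -6*y - 12
(2) = 0
(3) = -8*m^3 + 58*m^2 - 133*m*z^2 + 47*m + 49*z^3 + z*(74*m^2 - 94*m - 57) + 8
(4) = -120*m^2 + 152*m + 80
(5) = 0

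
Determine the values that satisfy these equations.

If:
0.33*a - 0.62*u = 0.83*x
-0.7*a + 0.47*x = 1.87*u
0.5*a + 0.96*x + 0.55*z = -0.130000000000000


Then:
a = -0.52513043775501*z - 0.124121739833002
u = 0.121319801160759*z + 0.0286755893652703
x = -0.299411230335932*z - 0.0707699271703113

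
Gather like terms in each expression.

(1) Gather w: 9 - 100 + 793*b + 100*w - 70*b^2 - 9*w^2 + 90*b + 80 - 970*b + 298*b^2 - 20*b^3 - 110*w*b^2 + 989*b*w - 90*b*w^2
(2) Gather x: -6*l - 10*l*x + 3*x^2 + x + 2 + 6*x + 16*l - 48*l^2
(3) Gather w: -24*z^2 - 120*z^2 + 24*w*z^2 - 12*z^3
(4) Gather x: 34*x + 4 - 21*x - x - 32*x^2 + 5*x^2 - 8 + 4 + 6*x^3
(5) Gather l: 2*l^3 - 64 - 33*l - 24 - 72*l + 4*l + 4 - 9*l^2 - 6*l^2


(1) = -20*b^3 + 228*b^2 - 87*b + w^2*(-90*b - 9) + w*(-110*b^2 + 989*b + 100) - 11
(2) = -48*l^2 + 10*l + 3*x^2 + x*(7 - 10*l) + 2
(3) = 24*w*z^2 - 12*z^3 - 144*z^2
(4) = 6*x^3 - 27*x^2 + 12*x
(5) = 2*l^3 - 15*l^2 - 101*l - 84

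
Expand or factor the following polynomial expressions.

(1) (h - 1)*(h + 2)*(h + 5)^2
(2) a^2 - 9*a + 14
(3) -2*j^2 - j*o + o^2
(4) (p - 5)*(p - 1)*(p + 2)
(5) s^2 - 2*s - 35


(1) = h^4 + 11*h^3 + 33*h^2 + 5*h - 50
(2) = (a - 7)*(a - 2)
(3) = (-2*j + o)*(j + o)
(4) = p^3 - 4*p^2 - 7*p + 10
(5) = (s - 7)*(s + 5)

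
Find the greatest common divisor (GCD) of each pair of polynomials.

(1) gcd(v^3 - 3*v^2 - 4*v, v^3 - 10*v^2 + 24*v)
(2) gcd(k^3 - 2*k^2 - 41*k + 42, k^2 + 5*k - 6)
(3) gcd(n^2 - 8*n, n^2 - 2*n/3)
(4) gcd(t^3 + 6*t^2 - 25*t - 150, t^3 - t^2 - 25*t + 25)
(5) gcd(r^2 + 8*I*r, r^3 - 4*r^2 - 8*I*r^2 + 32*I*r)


(1) = gcd(v*(v - 4)*(v + 1), v*(v - 6)*(v - 4)) = v^2 - 4*v
(2) = gcd((k - 7)*(k - 1)*(k + 6), (k - 1)*(k + 6)) = k^2 + 5*k - 6
(3) = gcd(n*(n - 8), n*(n - 2/3)) = n
(4) = t^2 - 25
(5) = gcd(r*(r + 8*I), r*(r - 4)*(r - 8*I)) = r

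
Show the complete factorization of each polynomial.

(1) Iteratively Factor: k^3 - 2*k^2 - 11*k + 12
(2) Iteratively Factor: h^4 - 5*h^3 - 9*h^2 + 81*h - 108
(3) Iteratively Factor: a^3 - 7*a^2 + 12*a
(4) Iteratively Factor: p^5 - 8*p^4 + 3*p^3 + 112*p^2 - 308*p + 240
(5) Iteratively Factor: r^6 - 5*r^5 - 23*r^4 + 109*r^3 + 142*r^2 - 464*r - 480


(1) = (k + 3)*(k^2 - 5*k + 4) = (k - 1)*(k + 3)*(k - 4)
(2) = (h - 3)*(h^3 - 2*h^2 - 15*h + 36) = (h - 3)^2*(h^2 + h - 12) = (h - 3)^3*(h + 4)
(3) = (a)*(a^2 - 7*a + 12) = a*(a - 4)*(a - 3)
(4) = (p - 2)*(p^4 - 6*p^3 - 9*p^2 + 94*p - 120) = (p - 2)^2*(p^3 - 4*p^2 - 17*p + 60) = (p - 5)*(p - 2)^2*(p^2 + p - 12) = (p - 5)*(p - 3)*(p - 2)^2*(p + 4)
(5) = (r + 4)*(r^5 - 9*r^4 + 13*r^3 + 57*r^2 - 86*r - 120) = (r - 3)*(r + 4)*(r^4 - 6*r^3 - 5*r^2 + 42*r + 40) = (r - 3)*(r + 2)*(r + 4)*(r^3 - 8*r^2 + 11*r + 20) = (r - 3)*(r + 1)*(r + 2)*(r + 4)*(r^2 - 9*r + 20) = (r - 4)*(r - 3)*(r + 1)*(r + 2)*(r + 4)*(r - 5)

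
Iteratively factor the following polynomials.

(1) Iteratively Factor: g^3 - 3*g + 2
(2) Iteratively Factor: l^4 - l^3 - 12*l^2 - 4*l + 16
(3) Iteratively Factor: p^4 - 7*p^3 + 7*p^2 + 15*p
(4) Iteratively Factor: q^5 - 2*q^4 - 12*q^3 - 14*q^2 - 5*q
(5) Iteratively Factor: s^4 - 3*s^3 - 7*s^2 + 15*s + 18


(1) = (g - 1)*(g^2 + g - 2) = (g - 1)^2*(g + 2)
(2) = (l + 2)*(l^3 - 3*l^2 - 6*l + 8) = (l + 2)^2*(l^2 - 5*l + 4) = (l - 4)*(l + 2)^2*(l - 1)
(3) = (p - 5)*(p^3 - 2*p^2 - 3*p) = p*(p - 5)*(p^2 - 2*p - 3) = p*(p - 5)*(p - 3)*(p + 1)
(4) = (q - 5)*(q^4 + 3*q^3 + 3*q^2 + q) = q*(q - 5)*(q^3 + 3*q^2 + 3*q + 1) = q*(q - 5)*(q + 1)*(q^2 + 2*q + 1) = q*(q - 5)*(q + 1)^2*(q + 1)
(5) = (s - 3)*(s^3 - 7*s - 6) = (s - 3)*(s + 1)*(s^2 - s - 6) = (s - 3)*(s + 1)*(s + 2)*(s - 3)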